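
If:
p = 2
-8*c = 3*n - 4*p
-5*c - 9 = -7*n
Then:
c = 29/71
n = 112/71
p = 2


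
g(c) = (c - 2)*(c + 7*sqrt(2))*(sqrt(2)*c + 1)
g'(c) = sqrt(2)*(c - 2)*(c + 7*sqrt(2)) + (c - 2)*(sqrt(2)*c + 1) + (c + 7*sqrt(2))*(sqrt(2)*c + 1) = 3*sqrt(2)*c^2 - 4*sqrt(2)*c + 30*c - 30 + 7*sqrt(2)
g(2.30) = 15.56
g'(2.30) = 58.33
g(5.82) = 554.29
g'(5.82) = 265.29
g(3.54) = 124.31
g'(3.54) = 119.24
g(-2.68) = 94.27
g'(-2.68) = -54.87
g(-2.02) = 58.81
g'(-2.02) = -51.96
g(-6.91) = 233.66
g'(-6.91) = 14.27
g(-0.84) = 4.84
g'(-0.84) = -37.56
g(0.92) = -26.89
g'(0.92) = 5.89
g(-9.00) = 116.04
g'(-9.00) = 104.47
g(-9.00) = 116.04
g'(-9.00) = 104.47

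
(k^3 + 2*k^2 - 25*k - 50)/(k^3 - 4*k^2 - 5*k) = (k^2 + 7*k + 10)/(k*(k + 1))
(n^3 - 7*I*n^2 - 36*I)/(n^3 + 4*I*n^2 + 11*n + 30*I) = (n - 6*I)/(n + 5*I)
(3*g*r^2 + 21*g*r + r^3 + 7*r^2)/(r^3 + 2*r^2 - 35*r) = (3*g + r)/(r - 5)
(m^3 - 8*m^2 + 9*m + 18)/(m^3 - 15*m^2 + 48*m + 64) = (m^2 - 9*m + 18)/(m^2 - 16*m + 64)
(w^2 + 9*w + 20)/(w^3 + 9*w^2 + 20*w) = 1/w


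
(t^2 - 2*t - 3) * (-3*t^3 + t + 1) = -3*t^5 + 6*t^4 + 10*t^3 - t^2 - 5*t - 3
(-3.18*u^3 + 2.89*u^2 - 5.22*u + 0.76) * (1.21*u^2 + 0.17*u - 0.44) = -3.8478*u^5 + 2.9563*u^4 - 4.4257*u^3 - 1.2394*u^2 + 2.426*u - 0.3344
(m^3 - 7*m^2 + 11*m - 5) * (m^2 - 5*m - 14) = m^5 - 12*m^4 + 32*m^3 + 38*m^2 - 129*m + 70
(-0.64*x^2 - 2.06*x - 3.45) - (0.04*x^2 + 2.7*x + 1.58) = -0.68*x^2 - 4.76*x - 5.03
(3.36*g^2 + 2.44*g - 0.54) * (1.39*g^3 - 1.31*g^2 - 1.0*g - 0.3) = 4.6704*g^5 - 1.01*g^4 - 7.307*g^3 - 2.7406*g^2 - 0.192*g + 0.162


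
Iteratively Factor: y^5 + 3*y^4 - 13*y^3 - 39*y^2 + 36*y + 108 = (y + 3)*(y^4 - 13*y^2 + 36) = (y - 3)*(y + 3)*(y^3 + 3*y^2 - 4*y - 12) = (y - 3)*(y + 2)*(y + 3)*(y^2 + y - 6) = (y - 3)*(y + 2)*(y + 3)^2*(y - 2)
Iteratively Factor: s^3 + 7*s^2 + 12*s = (s + 3)*(s^2 + 4*s) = (s + 3)*(s + 4)*(s)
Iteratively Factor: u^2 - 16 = (u - 4)*(u + 4)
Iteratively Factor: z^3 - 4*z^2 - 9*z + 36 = (z - 4)*(z^2 - 9) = (z - 4)*(z + 3)*(z - 3)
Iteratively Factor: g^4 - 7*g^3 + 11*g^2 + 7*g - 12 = (g - 4)*(g^3 - 3*g^2 - g + 3) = (g - 4)*(g - 1)*(g^2 - 2*g - 3) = (g - 4)*(g - 3)*(g - 1)*(g + 1)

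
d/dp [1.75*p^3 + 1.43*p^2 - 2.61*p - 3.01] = 5.25*p^2 + 2.86*p - 2.61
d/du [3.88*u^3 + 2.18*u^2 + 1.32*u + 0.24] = 11.64*u^2 + 4.36*u + 1.32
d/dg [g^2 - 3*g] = 2*g - 3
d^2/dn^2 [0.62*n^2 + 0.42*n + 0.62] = 1.24000000000000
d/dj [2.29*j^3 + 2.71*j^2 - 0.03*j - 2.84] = 6.87*j^2 + 5.42*j - 0.03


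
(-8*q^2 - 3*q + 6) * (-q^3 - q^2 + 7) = 8*q^5 + 11*q^4 - 3*q^3 - 62*q^2 - 21*q + 42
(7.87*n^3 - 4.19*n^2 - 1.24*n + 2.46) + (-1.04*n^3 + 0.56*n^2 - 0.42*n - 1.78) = 6.83*n^3 - 3.63*n^2 - 1.66*n + 0.68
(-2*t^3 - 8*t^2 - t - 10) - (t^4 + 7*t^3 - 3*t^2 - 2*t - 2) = -t^4 - 9*t^3 - 5*t^2 + t - 8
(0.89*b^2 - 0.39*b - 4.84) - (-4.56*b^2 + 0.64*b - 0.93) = 5.45*b^2 - 1.03*b - 3.91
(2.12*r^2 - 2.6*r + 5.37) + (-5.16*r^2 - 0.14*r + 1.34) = -3.04*r^2 - 2.74*r + 6.71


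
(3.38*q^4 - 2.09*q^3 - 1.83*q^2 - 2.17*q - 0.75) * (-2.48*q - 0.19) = -8.3824*q^5 + 4.541*q^4 + 4.9355*q^3 + 5.7293*q^2 + 2.2723*q + 0.1425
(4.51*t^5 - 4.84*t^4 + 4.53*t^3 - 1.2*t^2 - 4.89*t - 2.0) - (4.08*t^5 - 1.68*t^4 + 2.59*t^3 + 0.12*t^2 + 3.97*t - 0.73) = 0.43*t^5 - 3.16*t^4 + 1.94*t^3 - 1.32*t^2 - 8.86*t - 1.27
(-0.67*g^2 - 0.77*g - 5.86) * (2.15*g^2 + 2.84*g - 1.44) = -1.4405*g^4 - 3.5583*g^3 - 13.821*g^2 - 15.5336*g + 8.4384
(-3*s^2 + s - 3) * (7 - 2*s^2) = 6*s^4 - 2*s^3 - 15*s^2 + 7*s - 21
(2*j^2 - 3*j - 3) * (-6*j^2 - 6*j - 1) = -12*j^4 + 6*j^3 + 34*j^2 + 21*j + 3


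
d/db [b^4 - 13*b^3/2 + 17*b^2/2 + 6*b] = 4*b^3 - 39*b^2/2 + 17*b + 6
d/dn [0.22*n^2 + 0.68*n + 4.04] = 0.44*n + 0.68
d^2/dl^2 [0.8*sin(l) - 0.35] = -0.8*sin(l)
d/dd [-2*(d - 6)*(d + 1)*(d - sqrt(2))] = -6*d^2 + 4*sqrt(2)*d + 20*d - 10*sqrt(2) + 12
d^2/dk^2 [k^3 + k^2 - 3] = 6*k + 2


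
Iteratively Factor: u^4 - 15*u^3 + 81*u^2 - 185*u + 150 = (u - 5)*(u^3 - 10*u^2 + 31*u - 30) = (u - 5)*(u - 2)*(u^2 - 8*u + 15) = (u - 5)*(u - 3)*(u - 2)*(u - 5)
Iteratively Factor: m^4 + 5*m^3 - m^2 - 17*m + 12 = (m - 1)*(m^3 + 6*m^2 + 5*m - 12) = (m - 1)*(m + 3)*(m^2 + 3*m - 4) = (m - 1)^2*(m + 3)*(m + 4)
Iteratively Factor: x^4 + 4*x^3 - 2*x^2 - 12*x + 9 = (x - 1)*(x^3 + 5*x^2 + 3*x - 9) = (x - 1)*(x + 3)*(x^2 + 2*x - 3) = (x - 1)^2*(x + 3)*(x + 3)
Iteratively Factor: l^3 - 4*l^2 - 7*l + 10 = (l - 5)*(l^2 + l - 2) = (l - 5)*(l - 1)*(l + 2)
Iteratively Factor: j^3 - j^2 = (j - 1)*(j^2) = j*(j - 1)*(j)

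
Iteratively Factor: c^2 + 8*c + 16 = (c + 4)*(c + 4)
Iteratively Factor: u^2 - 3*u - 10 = (u - 5)*(u + 2)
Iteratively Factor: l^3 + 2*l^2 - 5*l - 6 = (l + 3)*(l^2 - l - 2) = (l - 2)*(l + 3)*(l + 1)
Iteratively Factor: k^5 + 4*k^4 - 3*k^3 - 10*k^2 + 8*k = (k + 2)*(k^4 + 2*k^3 - 7*k^2 + 4*k) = (k - 1)*(k + 2)*(k^3 + 3*k^2 - 4*k) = (k - 1)*(k + 2)*(k + 4)*(k^2 - k) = (k - 1)^2*(k + 2)*(k + 4)*(k)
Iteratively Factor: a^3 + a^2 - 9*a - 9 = (a - 3)*(a^2 + 4*a + 3) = (a - 3)*(a + 3)*(a + 1)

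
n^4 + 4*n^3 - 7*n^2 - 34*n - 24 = (n - 3)*(n + 1)*(n + 2)*(n + 4)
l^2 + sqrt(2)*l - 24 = (l - 3*sqrt(2))*(l + 4*sqrt(2))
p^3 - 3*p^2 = p^2*(p - 3)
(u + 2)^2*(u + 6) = u^3 + 10*u^2 + 28*u + 24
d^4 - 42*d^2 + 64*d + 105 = (d - 5)*(d - 3)*(d + 1)*(d + 7)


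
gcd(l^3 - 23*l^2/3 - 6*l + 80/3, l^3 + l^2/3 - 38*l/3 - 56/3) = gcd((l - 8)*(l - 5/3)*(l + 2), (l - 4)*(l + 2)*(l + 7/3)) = l + 2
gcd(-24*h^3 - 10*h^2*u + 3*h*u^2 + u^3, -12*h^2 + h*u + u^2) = -12*h^2 + h*u + u^2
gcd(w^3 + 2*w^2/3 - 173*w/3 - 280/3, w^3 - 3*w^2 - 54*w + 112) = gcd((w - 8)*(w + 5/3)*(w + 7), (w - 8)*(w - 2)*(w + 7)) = w^2 - w - 56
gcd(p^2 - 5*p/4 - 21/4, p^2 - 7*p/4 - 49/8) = p + 7/4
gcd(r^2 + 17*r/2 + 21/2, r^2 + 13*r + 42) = r + 7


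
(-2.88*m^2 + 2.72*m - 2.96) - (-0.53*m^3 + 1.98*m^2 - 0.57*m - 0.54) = 0.53*m^3 - 4.86*m^2 + 3.29*m - 2.42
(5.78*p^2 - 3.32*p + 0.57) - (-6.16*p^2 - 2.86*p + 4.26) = 11.94*p^2 - 0.46*p - 3.69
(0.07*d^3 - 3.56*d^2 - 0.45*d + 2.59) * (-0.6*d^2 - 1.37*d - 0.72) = -0.042*d^5 + 2.0401*d^4 + 5.0968*d^3 + 1.6257*d^2 - 3.2243*d - 1.8648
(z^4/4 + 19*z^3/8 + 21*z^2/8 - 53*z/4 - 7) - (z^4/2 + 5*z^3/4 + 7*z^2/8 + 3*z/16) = -z^4/4 + 9*z^3/8 + 7*z^2/4 - 215*z/16 - 7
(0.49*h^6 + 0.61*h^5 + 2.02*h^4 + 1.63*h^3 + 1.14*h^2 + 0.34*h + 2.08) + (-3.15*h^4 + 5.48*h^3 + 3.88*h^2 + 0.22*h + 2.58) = 0.49*h^6 + 0.61*h^5 - 1.13*h^4 + 7.11*h^3 + 5.02*h^2 + 0.56*h + 4.66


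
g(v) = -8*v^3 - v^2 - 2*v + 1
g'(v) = -24*v^2 - 2*v - 2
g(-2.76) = 167.10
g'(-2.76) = -179.30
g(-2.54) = 130.72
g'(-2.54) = -151.76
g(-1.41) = 24.26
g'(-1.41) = -46.89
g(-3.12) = 240.48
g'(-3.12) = -229.39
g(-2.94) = 201.53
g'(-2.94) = -203.57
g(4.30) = -662.15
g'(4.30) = -454.36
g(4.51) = -762.23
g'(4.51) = -499.18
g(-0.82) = 6.38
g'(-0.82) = -16.50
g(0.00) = 1.00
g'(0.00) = -2.00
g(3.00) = -230.00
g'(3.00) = -224.00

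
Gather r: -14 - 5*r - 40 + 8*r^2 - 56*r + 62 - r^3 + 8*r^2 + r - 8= -r^3 + 16*r^2 - 60*r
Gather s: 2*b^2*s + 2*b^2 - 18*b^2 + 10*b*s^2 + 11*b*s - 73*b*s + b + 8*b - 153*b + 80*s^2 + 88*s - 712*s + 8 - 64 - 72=-16*b^2 - 144*b + s^2*(10*b + 80) + s*(2*b^2 - 62*b - 624) - 128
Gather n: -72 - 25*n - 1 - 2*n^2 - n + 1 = -2*n^2 - 26*n - 72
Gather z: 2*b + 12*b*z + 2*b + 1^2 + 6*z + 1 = 4*b + z*(12*b + 6) + 2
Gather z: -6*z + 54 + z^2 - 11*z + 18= z^2 - 17*z + 72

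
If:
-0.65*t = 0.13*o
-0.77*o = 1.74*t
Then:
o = 0.00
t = 0.00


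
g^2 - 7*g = g*(g - 7)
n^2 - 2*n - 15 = (n - 5)*(n + 3)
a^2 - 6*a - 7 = (a - 7)*(a + 1)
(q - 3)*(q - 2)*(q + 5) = q^3 - 19*q + 30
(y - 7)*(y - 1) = y^2 - 8*y + 7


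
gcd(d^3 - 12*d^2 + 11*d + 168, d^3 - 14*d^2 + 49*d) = d - 7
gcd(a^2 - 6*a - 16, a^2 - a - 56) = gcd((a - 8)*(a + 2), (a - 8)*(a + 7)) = a - 8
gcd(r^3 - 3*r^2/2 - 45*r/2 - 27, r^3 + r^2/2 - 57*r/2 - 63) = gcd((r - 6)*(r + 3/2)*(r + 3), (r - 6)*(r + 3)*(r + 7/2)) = r^2 - 3*r - 18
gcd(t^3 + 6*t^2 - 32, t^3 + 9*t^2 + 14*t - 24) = t + 4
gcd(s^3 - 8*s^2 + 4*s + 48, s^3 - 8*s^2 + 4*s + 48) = s^3 - 8*s^2 + 4*s + 48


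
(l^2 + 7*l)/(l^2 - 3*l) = (l + 7)/(l - 3)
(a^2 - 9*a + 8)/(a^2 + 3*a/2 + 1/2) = 2*(a^2 - 9*a + 8)/(2*a^2 + 3*a + 1)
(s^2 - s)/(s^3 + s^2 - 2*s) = 1/(s + 2)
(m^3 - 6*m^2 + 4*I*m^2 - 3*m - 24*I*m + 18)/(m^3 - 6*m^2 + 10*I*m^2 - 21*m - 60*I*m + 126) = (m + I)/(m + 7*I)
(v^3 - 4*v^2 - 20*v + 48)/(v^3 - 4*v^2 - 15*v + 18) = (v^2 + 2*v - 8)/(v^2 + 2*v - 3)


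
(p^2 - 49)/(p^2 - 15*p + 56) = (p + 7)/(p - 8)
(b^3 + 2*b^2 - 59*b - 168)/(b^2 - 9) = (b^2 - b - 56)/(b - 3)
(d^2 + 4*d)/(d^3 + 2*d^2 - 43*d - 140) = d/(d^2 - 2*d - 35)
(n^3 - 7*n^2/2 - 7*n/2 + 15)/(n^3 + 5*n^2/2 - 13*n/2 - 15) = (n - 3)/(n + 3)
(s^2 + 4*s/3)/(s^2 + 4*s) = (s + 4/3)/(s + 4)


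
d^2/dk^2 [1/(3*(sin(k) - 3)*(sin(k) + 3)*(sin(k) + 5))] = (-9*sin(k)^6 - 55*sin(k)^5 - 70*sin(k)^4 - 190*sin(k)^3 - 885*sin(k)^2 + 405*sin(k) + 612)/(3*(sin(k) - 3)^3*(sin(k) + 3)^3*(sin(k) + 5)^3)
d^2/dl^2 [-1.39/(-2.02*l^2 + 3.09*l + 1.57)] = (11.343512*l^2 - 17.352204*l - 1.39*(4.04*l - 3.09)*(8.08*l - 6.18) - 8.816492)/(-2.02*l^2 + 3.09*l + 1.57)^3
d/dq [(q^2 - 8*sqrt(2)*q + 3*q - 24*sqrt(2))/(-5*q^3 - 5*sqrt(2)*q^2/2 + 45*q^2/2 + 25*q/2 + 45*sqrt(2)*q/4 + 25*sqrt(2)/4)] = 2*(4*q^4 - 64*sqrt(2)*q^3 + 24*q^3 - 129*sqrt(2)*q^2 - 76*q^2 - 192*q + 874*sqrt(2)*q + 352 + 255*sqrt(2))/(5*(8*q^6 - 72*q^5 + 8*sqrt(2)*q^5 - 72*sqrt(2)*q^4 + 126*q^4 + 144*q^3 + 122*sqrt(2)*q^3 + 111*q^2 + 180*sqrt(2)*q^2 + 50*sqrt(2)*q + 90*q + 25))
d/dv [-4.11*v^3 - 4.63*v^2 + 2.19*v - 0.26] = -12.33*v^2 - 9.26*v + 2.19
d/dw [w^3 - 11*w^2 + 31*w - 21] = 3*w^2 - 22*w + 31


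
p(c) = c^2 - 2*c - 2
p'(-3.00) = -8.00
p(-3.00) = 13.00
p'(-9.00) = -20.00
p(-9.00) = 97.00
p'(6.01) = 10.02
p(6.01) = 22.10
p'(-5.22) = -12.44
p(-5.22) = 35.69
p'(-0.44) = -2.88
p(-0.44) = -0.93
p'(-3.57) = -9.14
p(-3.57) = 17.88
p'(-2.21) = -6.42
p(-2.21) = 7.30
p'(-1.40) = -4.80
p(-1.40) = 2.76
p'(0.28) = -1.44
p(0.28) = -2.48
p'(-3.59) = -9.18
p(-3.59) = 18.07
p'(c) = 2*c - 2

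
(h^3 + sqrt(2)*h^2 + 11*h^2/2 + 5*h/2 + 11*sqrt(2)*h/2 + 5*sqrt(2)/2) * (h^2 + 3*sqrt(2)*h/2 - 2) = h^5 + 5*sqrt(2)*h^4/2 + 11*h^4/2 + 7*h^3/2 + 55*sqrt(2)*h^3/4 + 11*h^2/2 + 17*sqrt(2)*h^2/4 - 11*sqrt(2)*h + 5*h/2 - 5*sqrt(2)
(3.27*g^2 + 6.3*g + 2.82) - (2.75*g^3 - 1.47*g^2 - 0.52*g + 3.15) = -2.75*g^3 + 4.74*g^2 + 6.82*g - 0.33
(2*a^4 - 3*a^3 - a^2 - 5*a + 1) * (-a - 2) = -2*a^5 - a^4 + 7*a^3 + 7*a^2 + 9*a - 2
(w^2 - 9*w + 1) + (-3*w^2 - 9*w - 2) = -2*w^2 - 18*w - 1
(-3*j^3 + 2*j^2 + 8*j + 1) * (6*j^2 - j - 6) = -18*j^5 + 15*j^4 + 64*j^3 - 14*j^2 - 49*j - 6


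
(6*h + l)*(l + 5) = 6*h*l + 30*h + l^2 + 5*l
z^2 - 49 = (z - 7)*(z + 7)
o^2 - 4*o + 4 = (o - 2)^2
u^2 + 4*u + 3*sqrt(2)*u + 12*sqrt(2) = (u + 4)*(u + 3*sqrt(2))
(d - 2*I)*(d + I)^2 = d^3 + 3*d + 2*I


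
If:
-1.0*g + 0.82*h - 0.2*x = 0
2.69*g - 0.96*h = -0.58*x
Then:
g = -0.227644886819714*x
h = -0.0337132766094076*x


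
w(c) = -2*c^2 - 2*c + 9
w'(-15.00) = 58.00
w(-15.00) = -411.00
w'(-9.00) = 34.00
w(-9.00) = -135.00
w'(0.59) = -4.36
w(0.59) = 7.12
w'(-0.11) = -1.56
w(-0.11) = 9.20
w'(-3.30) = 11.20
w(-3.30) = -6.18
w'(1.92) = -9.68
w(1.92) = -2.21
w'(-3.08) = 10.32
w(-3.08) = -3.81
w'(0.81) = -5.24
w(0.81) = 6.07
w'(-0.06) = -1.76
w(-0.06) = 9.11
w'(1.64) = -8.56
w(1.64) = 0.34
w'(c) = -4*c - 2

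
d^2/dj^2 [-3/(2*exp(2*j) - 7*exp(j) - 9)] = 3*(2*(4*exp(j) - 7)^2*exp(j) + (8*exp(j) - 7)*(-2*exp(2*j) + 7*exp(j) + 9))*exp(j)/(-2*exp(2*j) + 7*exp(j) + 9)^3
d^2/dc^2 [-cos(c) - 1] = cos(c)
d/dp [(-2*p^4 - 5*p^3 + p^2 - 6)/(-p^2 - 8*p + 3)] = (4*p^5 + 53*p^4 + 56*p^3 - 53*p^2 - 6*p - 48)/(p^4 + 16*p^3 + 58*p^2 - 48*p + 9)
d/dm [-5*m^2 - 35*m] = -10*m - 35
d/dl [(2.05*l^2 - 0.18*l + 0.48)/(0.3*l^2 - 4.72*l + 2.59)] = (-9.622*l^2 + 10.331*l + 1.7994)/(0.09*l^4 - 2.832*l^3 + 23.8324*l^2 - 24.4496*l + 6.7081)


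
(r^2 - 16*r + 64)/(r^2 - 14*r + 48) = (r - 8)/(r - 6)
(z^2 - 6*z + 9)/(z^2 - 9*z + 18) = (z - 3)/(z - 6)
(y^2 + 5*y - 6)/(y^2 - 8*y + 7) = (y + 6)/(y - 7)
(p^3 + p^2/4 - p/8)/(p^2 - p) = (p^2 + p/4 - 1/8)/(p - 1)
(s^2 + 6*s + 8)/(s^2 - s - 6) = (s + 4)/(s - 3)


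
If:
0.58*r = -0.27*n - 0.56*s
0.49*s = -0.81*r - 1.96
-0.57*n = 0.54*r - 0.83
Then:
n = 4.36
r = -3.07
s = 1.08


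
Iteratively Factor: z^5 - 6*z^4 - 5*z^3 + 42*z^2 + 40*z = (z + 2)*(z^4 - 8*z^3 + 11*z^2 + 20*z) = z*(z + 2)*(z^3 - 8*z^2 + 11*z + 20) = z*(z - 5)*(z + 2)*(z^2 - 3*z - 4) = z*(z - 5)*(z - 4)*(z + 2)*(z + 1)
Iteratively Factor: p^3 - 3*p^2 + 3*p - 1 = (p - 1)*(p^2 - 2*p + 1) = (p - 1)^2*(p - 1)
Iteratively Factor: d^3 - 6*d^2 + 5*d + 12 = (d - 4)*(d^2 - 2*d - 3) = (d - 4)*(d - 3)*(d + 1)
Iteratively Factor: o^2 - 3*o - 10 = (o - 5)*(o + 2)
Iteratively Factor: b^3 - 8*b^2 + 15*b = (b - 3)*(b^2 - 5*b) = (b - 5)*(b - 3)*(b)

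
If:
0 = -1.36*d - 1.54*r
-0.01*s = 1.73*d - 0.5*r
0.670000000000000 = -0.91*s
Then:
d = 0.00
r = -0.00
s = -0.74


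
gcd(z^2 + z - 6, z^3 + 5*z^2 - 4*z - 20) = z - 2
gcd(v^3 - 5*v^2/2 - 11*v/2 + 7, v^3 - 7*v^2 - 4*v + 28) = v + 2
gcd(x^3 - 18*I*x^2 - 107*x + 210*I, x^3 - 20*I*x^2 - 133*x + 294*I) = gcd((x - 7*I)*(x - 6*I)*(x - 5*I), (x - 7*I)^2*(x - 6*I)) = x^2 - 13*I*x - 42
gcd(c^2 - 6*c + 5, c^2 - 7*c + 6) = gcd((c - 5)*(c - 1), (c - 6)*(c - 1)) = c - 1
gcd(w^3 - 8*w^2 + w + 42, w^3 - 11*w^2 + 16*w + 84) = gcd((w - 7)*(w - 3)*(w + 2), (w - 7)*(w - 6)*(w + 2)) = w^2 - 5*w - 14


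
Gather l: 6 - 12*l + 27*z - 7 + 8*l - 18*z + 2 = -4*l + 9*z + 1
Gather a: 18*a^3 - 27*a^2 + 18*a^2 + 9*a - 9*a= 18*a^3 - 9*a^2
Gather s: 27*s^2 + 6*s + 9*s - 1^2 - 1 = 27*s^2 + 15*s - 2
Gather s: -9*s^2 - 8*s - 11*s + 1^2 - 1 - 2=-9*s^2 - 19*s - 2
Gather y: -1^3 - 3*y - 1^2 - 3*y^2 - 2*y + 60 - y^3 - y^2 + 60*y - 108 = -y^3 - 4*y^2 + 55*y - 50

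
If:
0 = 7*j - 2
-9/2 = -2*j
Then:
No Solution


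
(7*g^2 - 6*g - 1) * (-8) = -56*g^2 + 48*g + 8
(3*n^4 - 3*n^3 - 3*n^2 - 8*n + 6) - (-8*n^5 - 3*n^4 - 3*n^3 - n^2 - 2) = 8*n^5 + 6*n^4 - 2*n^2 - 8*n + 8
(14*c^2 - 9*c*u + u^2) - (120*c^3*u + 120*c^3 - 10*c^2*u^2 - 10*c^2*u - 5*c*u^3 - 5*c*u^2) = -120*c^3*u - 120*c^3 + 10*c^2*u^2 + 10*c^2*u + 14*c^2 + 5*c*u^3 + 5*c*u^2 - 9*c*u + u^2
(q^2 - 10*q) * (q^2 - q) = q^4 - 11*q^3 + 10*q^2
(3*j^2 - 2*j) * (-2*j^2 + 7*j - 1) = -6*j^4 + 25*j^3 - 17*j^2 + 2*j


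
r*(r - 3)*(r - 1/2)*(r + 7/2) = r^4 - 43*r^2/4 + 21*r/4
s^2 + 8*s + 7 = (s + 1)*(s + 7)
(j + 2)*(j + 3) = j^2 + 5*j + 6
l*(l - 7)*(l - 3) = l^3 - 10*l^2 + 21*l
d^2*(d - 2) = d^3 - 2*d^2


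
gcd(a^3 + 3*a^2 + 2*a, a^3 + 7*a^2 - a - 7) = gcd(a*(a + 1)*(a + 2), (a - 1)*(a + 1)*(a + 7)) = a + 1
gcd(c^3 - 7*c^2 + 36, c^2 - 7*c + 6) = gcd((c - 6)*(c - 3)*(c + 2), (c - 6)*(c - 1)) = c - 6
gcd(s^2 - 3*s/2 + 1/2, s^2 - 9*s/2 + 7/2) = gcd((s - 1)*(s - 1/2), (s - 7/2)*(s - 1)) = s - 1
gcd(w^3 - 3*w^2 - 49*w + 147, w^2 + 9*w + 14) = w + 7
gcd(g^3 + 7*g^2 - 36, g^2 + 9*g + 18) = g^2 + 9*g + 18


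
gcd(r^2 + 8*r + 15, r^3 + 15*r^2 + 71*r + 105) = r^2 + 8*r + 15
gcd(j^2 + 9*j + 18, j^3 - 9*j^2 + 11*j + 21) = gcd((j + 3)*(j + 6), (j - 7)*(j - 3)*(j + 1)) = 1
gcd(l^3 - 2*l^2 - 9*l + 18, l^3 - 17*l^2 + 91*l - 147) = l - 3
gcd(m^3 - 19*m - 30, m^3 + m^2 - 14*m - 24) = m^2 + 5*m + 6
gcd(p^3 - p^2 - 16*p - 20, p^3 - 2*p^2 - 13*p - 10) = p^2 - 3*p - 10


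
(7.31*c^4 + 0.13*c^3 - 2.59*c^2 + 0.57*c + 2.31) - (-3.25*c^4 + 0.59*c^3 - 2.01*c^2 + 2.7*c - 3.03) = 10.56*c^4 - 0.46*c^3 - 0.58*c^2 - 2.13*c + 5.34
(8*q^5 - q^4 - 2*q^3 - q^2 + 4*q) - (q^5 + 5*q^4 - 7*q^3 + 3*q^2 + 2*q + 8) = 7*q^5 - 6*q^4 + 5*q^3 - 4*q^2 + 2*q - 8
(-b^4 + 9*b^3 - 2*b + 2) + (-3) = -b^4 + 9*b^3 - 2*b - 1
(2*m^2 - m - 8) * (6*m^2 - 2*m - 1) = 12*m^4 - 10*m^3 - 48*m^2 + 17*m + 8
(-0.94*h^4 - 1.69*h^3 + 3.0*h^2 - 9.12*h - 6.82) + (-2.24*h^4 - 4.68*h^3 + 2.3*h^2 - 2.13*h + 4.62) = -3.18*h^4 - 6.37*h^3 + 5.3*h^2 - 11.25*h - 2.2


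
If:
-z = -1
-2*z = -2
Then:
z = 1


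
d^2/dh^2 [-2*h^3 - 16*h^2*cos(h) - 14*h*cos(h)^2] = 16*h^2*cos(h) + 64*h*sin(h) + 28*h*cos(2*h) - 12*h + 28*sin(2*h) - 32*cos(h)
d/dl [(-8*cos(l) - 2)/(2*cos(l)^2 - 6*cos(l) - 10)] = (4*sin(l)^2 - 2*cos(l) - 21)*sin(l)/(sin(l)^2 + 3*cos(l) + 4)^2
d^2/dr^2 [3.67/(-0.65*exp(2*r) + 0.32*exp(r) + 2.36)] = (3.67*(1.3*exp(r) - 0.32)*(2.6*exp(r) - 0.64)*exp(r) + (9.542*exp(r) - 1.1744)*(-0.65*exp(2*r) + 0.32*exp(r) + 2.36))*exp(r)/(-0.65*exp(2*r) + 0.32*exp(r) + 2.36)^3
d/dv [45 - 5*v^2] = -10*v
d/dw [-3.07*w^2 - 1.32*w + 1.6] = -6.14*w - 1.32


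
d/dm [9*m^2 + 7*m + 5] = 18*m + 7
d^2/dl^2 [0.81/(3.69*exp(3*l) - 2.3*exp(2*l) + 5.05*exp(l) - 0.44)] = ((-26.9001*exp(2*l) + 7.452*exp(l) - 4.0905)*(3.69*exp(3*l) - 2.3*exp(2*l) + 5.05*exp(l) - 0.44) + 0.81*(11.07*exp(2*l) - 4.6*exp(l) + 5.05)*(22.14*exp(2*l) - 9.2*exp(l) + 10.1)*exp(l))*exp(l)/(3.69*exp(3*l) - 2.3*exp(2*l) + 5.05*exp(l) - 0.44)^3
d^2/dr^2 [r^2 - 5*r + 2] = 2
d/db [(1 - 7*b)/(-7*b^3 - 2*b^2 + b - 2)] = (49*b^3 + 14*b^2 - 7*b - (7*b - 1)*(21*b^2 + 4*b - 1) + 14)/(7*b^3 + 2*b^2 - b + 2)^2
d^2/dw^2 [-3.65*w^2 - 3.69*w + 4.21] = -7.30000000000000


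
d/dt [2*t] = 2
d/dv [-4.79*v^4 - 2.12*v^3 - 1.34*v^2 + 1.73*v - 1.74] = -19.16*v^3 - 6.36*v^2 - 2.68*v + 1.73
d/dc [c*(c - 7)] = 2*c - 7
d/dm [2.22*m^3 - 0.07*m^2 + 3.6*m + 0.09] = 6.66*m^2 - 0.14*m + 3.6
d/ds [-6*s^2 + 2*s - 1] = 2 - 12*s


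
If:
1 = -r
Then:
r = -1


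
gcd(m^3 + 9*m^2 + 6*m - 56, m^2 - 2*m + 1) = 1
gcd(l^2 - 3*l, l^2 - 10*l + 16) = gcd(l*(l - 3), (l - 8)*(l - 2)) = 1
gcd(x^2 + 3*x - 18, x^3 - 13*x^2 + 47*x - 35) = 1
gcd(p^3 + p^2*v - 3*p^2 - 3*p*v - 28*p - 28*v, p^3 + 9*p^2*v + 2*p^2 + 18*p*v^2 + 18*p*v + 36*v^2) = 1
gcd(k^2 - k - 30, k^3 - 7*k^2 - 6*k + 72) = k - 6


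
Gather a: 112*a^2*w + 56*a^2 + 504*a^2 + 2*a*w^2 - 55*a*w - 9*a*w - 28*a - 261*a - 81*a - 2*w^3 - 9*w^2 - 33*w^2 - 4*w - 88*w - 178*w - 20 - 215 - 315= a^2*(112*w + 560) + a*(2*w^2 - 64*w - 370) - 2*w^3 - 42*w^2 - 270*w - 550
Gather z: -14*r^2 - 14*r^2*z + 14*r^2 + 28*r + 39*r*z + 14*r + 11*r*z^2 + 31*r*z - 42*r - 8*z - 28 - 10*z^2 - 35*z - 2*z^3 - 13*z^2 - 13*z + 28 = -2*z^3 + z^2*(11*r - 23) + z*(-14*r^2 + 70*r - 56)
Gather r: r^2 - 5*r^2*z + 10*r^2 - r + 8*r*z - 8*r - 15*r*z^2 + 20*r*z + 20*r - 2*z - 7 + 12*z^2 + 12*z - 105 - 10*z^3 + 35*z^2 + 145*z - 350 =r^2*(11 - 5*z) + r*(-15*z^2 + 28*z + 11) - 10*z^3 + 47*z^2 + 155*z - 462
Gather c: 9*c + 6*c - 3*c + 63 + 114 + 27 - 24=12*c + 180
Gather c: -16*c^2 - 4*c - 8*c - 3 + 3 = -16*c^2 - 12*c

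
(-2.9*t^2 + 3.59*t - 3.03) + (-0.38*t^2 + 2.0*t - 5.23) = -3.28*t^2 + 5.59*t - 8.26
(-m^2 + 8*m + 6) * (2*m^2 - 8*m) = -2*m^4 + 24*m^3 - 52*m^2 - 48*m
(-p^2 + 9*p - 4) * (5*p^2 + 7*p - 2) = -5*p^4 + 38*p^3 + 45*p^2 - 46*p + 8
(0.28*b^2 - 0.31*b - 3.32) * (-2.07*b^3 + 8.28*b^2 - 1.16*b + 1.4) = -0.5796*b^5 + 2.9601*b^4 + 3.9808*b^3 - 26.738*b^2 + 3.4172*b - 4.648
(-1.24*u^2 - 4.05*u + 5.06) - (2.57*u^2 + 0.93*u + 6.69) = -3.81*u^2 - 4.98*u - 1.63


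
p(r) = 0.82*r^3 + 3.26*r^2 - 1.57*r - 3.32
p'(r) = 2.46*r^2 + 6.52*r - 1.57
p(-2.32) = 7.63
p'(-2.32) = -3.46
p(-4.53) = -5.54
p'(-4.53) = 19.38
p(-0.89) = 0.08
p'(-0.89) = -5.42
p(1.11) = 0.08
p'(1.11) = 8.70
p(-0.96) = 0.47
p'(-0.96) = -5.56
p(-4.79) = -11.12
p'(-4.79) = 23.64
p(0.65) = -2.74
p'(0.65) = 3.71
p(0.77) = -2.22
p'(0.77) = 4.91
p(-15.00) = -2013.77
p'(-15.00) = 454.13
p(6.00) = 281.74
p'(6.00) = 126.11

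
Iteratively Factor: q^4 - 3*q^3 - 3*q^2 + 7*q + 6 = (q - 3)*(q^3 - 3*q - 2) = (q - 3)*(q + 1)*(q^2 - q - 2) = (q - 3)*(q + 1)^2*(q - 2)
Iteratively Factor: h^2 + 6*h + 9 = (h + 3)*(h + 3)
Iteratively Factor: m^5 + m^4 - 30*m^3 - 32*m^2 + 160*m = (m - 5)*(m^4 + 6*m^3 - 32*m) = m*(m - 5)*(m^3 + 6*m^2 - 32) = m*(m - 5)*(m + 4)*(m^2 + 2*m - 8) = m*(m - 5)*(m - 2)*(m + 4)*(m + 4)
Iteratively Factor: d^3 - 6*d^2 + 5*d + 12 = (d - 3)*(d^2 - 3*d - 4) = (d - 4)*(d - 3)*(d + 1)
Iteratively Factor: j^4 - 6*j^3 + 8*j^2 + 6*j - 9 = (j - 3)*(j^3 - 3*j^2 - j + 3) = (j - 3)*(j - 1)*(j^2 - 2*j - 3) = (j - 3)*(j - 1)*(j + 1)*(j - 3)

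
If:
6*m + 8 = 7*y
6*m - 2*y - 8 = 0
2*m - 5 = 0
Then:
No Solution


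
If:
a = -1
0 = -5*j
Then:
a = -1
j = 0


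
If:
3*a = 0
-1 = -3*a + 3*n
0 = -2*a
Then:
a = 0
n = -1/3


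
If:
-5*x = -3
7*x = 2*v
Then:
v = 21/10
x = 3/5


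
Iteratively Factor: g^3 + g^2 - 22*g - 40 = (g + 2)*(g^2 - g - 20) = (g - 5)*(g + 2)*(g + 4)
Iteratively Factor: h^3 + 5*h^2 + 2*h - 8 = (h + 4)*(h^2 + h - 2) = (h - 1)*(h + 4)*(h + 2)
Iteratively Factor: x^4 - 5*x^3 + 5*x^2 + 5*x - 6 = (x - 1)*(x^3 - 4*x^2 + x + 6) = (x - 3)*(x - 1)*(x^2 - x - 2) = (x - 3)*(x - 2)*(x - 1)*(x + 1)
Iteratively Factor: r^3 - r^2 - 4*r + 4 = (r + 2)*(r^2 - 3*r + 2) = (r - 1)*(r + 2)*(r - 2)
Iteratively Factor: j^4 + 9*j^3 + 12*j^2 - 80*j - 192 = (j + 4)*(j^3 + 5*j^2 - 8*j - 48) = (j + 4)^2*(j^2 + j - 12) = (j + 4)^3*(j - 3)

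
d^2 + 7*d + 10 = (d + 2)*(d + 5)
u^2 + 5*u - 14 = (u - 2)*(u + 7)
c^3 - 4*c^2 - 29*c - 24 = (c - 8)*(c + 1)*(c + 3)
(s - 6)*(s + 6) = s^2 - 36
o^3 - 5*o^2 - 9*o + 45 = (o - 5)*(o - 3)*(o + 3)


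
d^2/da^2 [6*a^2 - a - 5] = 12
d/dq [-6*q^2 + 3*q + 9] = 3 - 12*q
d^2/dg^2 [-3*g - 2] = 0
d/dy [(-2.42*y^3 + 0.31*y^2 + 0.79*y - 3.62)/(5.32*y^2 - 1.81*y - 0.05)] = (-12.8744*y^4 + 8.7604*y^3 - 4.4009*y^2 + 38.4858*y - 6.5917)/(28.3024*y^4 - 19.2584*y^3 + 2.7441*y^2 + 0.181*y + 0.0025)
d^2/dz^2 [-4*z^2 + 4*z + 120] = -8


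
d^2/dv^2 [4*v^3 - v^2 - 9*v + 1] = 24*v - 2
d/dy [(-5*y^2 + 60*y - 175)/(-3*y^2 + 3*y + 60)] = 55/(3*(y^2 + 8*y + 16))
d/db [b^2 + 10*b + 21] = 2*b + 10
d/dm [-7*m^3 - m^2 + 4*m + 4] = -21*m^2 - 2*m + 4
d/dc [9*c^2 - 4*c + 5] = 18*c - 4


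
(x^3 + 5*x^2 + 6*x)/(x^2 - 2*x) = (x^2 + 5*x + 6)/(x - 2)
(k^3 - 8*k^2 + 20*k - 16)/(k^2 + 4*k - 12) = (k^2 - 6*k + 8)/(k + 6)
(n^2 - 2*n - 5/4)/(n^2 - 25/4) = (2*n + 1)/(2*n + 5)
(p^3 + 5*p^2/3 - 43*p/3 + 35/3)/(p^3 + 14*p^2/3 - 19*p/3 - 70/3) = (p - 1)/(p + 2)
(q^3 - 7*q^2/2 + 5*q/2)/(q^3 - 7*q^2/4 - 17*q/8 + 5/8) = 4*q*(q - 1)/(4*q^2 + 3*q - 1)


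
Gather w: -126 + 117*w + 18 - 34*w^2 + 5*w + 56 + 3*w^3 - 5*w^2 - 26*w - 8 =3*w^3 - 39*w^2 + 96*w - 60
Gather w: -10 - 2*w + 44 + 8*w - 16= 6*w + 18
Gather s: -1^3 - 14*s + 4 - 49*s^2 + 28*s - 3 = -49*s^2 + 14*s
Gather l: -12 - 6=-18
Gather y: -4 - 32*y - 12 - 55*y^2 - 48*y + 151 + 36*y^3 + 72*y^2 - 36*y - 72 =36*y^3 + 17*y^2 - 116*y + 63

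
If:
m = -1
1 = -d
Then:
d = -1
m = -1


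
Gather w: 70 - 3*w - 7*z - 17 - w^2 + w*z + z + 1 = -w^2 + w*(z - 3) - 6*z + 54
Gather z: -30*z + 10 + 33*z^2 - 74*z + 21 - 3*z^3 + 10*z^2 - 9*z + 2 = -3*z^3 + 43*z^2 - 113*z + 33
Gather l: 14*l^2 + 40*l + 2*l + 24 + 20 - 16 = 14*l^2 + 42*l + 28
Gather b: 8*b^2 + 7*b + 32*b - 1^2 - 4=8*b^2 + 39*b - 5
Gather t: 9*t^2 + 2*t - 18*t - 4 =9*t^2 - 16*t - 4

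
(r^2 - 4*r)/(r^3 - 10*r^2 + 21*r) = (r - 4)/(r^2 - 10*r + 21)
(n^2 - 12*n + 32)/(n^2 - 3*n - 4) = (n - 8)/(n + 1)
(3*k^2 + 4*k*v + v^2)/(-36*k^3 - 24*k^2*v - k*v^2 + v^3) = (k + v)/(-12*k^2 - 4*k*v + v^2)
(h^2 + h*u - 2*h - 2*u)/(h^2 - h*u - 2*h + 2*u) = (-h - u)/(-h + u)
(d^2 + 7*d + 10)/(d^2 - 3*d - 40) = (d + 2)/(d - 8)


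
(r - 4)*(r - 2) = r^2 - 6*r + 8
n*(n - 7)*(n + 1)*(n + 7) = n^4 + n^3 - 49*n^2 - 49*n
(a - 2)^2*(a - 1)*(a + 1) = a^4 - 4*a^3 + 3*a^2 + 4*a - 4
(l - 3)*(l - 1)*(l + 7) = l^3 + 3*l^2 - 25*l + 21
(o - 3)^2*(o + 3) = o^3 - 3*o^2 - 9*o + 27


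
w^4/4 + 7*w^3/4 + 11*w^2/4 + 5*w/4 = w*(w/4 + 1/4)*(w + 1)*(w + 5)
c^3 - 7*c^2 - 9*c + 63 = (c - 7)*(c - 3)*(c + 3)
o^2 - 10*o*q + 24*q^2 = (o - 6*q)*(o - 4*q)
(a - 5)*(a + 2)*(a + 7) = a^3 + 4*a^2 - 31*a - 70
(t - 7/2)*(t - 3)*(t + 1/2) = t^3 - 6*t^2 + 29*t/4 + 21/4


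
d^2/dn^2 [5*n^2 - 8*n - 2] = 10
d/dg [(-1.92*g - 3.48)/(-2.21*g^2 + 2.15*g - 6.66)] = (-4.2432*g^2 - 15.3816*g + 20.2692)/(4.8841*g^4 - 9.503*g^3 + 34.0597*g^2 - 28.638*g + 44.3556)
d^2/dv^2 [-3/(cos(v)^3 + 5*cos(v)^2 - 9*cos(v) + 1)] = 3*((33*cos(v) - 40*cos(2*v) - 9*cos(3*v))*(cos(v)^3 + 5*cos(v)^2 - 9*cos(v) + 1)/4 - 2*(3*cos(v)^2 + 10*cos(v) - 9)^2*sin(v)^2)/(cos(v)^3 + 5*cos(v)^2 - 9*cos(v) + 1)^3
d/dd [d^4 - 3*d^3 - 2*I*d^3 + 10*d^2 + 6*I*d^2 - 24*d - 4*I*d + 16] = 4*d^3 + d^2*(-9 - 6*I) + d*(20 + 12*I) - 24 - 4*I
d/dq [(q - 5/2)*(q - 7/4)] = 2*q - 17/4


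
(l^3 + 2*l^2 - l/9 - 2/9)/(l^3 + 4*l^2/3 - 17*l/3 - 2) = (l^2 + 5*l/3 - 2/3)/(l^2 + l - 6)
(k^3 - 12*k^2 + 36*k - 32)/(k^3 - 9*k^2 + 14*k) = (k^2 - 10*k + 16)/(k*(k - 7))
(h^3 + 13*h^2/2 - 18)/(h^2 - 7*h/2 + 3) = (h^2 + 8*h + 12)/(h - 2)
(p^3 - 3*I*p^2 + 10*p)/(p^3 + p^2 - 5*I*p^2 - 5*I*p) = (p + 2*I)/(p + 1)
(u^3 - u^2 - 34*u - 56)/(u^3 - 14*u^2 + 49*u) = (u^2 + 6*u + 8)/(u*(u - 7))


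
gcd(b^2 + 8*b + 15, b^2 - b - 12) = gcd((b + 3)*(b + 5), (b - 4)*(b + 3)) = b + 3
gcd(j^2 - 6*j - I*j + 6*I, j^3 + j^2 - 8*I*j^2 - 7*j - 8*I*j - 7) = j - I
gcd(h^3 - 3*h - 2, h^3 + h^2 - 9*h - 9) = h + 1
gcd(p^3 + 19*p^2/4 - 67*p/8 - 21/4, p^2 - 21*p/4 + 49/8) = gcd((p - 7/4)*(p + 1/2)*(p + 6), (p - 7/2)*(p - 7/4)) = p - 7/4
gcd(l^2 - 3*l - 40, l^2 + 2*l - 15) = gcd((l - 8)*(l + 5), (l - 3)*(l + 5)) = l + 5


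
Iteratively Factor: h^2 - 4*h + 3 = (h - 3)*(h - 1)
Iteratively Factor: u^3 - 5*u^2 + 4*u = (u - 4)*(u^2 - u) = u*(u - 4)*(u - 1)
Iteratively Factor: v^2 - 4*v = (v)*(v - 4)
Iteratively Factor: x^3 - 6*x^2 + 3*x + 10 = (x + 1)*(x^2 - 7*x + 10) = (x - 5)*(x + 1)*(x - 2)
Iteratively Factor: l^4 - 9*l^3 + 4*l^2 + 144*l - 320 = (l - 4)*(l^3 - 5*l^2 - 16*l + 80) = (l - 5)*(l - 4)*(l^2 - 16) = (l - 5)*(l - 4)^2*(l + 4)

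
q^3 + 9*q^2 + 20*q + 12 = (q + 1)*(q + 2)*(q + 6)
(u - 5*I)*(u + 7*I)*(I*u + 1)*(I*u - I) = -u^4 + u^3 - I*u^3 - 37*u^2 + I*u^2 + 37*u + 35*I*u - 35*I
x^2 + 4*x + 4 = (x + 2)^2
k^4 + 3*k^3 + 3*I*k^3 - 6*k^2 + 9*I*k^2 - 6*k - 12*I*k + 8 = (k - 1)*(k + 4)*(k + I)*(k + 2*I)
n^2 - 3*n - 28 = (n - 7)*(n + 4)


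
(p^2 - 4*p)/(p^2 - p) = (p - 4)/(p - 1)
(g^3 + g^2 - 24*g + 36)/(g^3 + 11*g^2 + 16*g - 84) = (g - 3)/(g + 7)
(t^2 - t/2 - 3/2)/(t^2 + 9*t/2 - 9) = (t + 1)/(t + 6)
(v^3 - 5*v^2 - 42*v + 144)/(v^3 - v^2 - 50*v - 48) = (v - 3)/(v + 1)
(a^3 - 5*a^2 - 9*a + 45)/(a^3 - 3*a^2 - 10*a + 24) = (a^2 - 8*a + 15)/(a^2 - 6*a + 8)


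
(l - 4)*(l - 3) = l^2 - 7*l + 12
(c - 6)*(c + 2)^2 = c^3 - 2*c^2 - 20*c - 24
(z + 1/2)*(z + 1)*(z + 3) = z^3 + 9*z^2/2 + 5*z + 3/2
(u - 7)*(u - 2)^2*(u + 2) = u^4 - 9*u^3 + 10*u^2 + 36*u - 56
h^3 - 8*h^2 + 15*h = h*(h - 5)*(h - 3)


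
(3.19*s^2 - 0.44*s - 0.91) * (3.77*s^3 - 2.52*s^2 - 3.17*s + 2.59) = 12.0263*s^5 - 9.6976*s^4 - 12.4342*s^3 + 11.9501*s^2 + 1.7451*s - 2.3569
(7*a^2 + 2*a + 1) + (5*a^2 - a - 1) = 12*a^2 + a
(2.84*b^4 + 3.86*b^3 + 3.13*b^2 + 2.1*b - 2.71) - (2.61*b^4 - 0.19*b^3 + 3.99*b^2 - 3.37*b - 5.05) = 0.23*b^4 + 4.05*b^3 - 0.86*b^2 + 5.47*b + 2.34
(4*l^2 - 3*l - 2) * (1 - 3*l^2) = -12*l^4 + 9*l^3 + 10*l^2 - 3*l - 2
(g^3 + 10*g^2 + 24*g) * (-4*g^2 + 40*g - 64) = -4*g^5 + 240*g^3 + 320*g^2 - 1536*g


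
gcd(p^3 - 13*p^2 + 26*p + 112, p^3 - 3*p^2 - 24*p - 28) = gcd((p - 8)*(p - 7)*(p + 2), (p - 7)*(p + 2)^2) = p^2 - 5*p - 14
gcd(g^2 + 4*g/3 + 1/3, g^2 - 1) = g + 1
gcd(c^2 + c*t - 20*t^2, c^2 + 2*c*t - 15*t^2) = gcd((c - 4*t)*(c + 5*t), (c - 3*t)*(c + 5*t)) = c + 5*t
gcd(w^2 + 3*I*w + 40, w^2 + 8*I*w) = w + 8*I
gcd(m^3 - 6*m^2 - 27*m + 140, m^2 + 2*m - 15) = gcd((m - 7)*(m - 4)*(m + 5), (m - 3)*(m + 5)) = m + 5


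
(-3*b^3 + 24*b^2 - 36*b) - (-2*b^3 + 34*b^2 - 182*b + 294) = -b^3 - 10*b^2 + 146*b - 294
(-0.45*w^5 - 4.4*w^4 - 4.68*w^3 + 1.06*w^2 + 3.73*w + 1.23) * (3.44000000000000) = -1.548*w^5 - 15.136*w^4 - 16.0992*w^3 + 3.6464*w^2 + 12.8312*w + 4.2312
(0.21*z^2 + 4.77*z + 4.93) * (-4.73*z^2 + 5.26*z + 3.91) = -0.9933*z^4 - 21.4575*z^3 + 2.5924*z^2 + 44.5825*z + 19.2763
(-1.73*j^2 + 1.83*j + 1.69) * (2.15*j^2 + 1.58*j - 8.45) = -3.7195*j^4 + 1.2011*j^3 + 21.1434*j^2 - 12.7933*j - 14.2805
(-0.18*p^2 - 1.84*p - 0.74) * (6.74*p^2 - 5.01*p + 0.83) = -1.2132*p^4 - 11.4998*p^3 + 4.0814*p^2 + 2.1802*p - 0.6142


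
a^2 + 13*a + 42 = (a + 6)*(a + 7)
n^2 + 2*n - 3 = (n - 1)*(n + 3)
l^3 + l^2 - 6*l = l*(l - 2)*(l + 3)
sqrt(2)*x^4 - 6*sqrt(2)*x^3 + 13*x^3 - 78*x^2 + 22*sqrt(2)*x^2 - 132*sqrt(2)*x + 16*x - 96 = (x - 6)*(x + 2*sqrt(2))*(x + 4*sqrt(2))*(sqrt(2)*x + 1)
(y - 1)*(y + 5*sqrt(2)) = y^2 - y + 5*sqrt(2)*y - 5*sqrt(2)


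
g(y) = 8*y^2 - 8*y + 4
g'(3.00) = 40.00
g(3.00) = 52.00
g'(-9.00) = -152.00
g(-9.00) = 724.00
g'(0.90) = 6.40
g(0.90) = 3.28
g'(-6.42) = -110.72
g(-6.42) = 385.09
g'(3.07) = 41.12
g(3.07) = 54.84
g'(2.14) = 26.24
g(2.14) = 23.52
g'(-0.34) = -13.44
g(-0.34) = 7.64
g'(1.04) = 8.64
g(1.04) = 4.33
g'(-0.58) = -17.28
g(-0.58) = 11.33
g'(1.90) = 22.40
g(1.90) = 17.68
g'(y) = 16*y - 8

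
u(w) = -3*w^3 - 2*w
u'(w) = -9*w^2 - 2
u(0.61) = -1.90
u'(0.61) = -5.35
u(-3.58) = 144.81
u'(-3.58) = -117.35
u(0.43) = -1.10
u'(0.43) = -3.66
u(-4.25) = 238.80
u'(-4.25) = -164.56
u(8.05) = -1581.08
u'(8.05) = -585.22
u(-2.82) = 72.92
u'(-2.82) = -73.57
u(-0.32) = 0.74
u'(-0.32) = -2.92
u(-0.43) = 1.10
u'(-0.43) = -3.66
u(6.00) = -660.00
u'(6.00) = -326.00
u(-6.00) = 660.00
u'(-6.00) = -326.00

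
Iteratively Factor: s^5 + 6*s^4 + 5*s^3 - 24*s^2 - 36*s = (s + 3)*(s^4 + 3*s^3 - 4*s^2 - 12*s) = (s + 3)^2*(s^3 - 4*s) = (s + 2)*(s + 3)^2*(s^2 - 2*s) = (s - 2)*(s + 2)*(s + 3)^2*(s)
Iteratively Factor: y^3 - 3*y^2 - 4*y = (y - 4)*(y^2 + y) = (y - 4)*(y + 1)*(y)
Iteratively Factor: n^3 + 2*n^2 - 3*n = (n - 1)*(n^2 + 3*n) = (n - 1)*(n + 3)*(n)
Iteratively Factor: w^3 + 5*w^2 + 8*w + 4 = (w + 2)*(w^2 + 3*w + 2) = (w + 1)*(w + 2)*(w + 2)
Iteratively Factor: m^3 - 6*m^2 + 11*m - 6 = (m - 2)*(m^2 - 4*m + 3) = (m - 3)*(m - 2)*(m - 1)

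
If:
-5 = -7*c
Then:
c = 5/7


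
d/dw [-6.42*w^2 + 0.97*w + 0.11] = 0.97 - 12.84*w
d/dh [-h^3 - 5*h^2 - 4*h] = -3*h^2 - 10*h - 4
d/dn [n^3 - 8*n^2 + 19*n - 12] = 3*n^2 - 16*n + 19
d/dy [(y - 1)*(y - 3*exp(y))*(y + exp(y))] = (y - 1)*(y - 3*exp(y))*(exp(y) + 1) - (y - 1)*(y + exp(y))*(3*exp(y) - 1) + (y - 3*exp(y))*(y + exp(y))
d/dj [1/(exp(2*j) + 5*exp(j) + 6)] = (-2*exp(j) - 5)*exp(j)/(exp(2*j) + 5*exp(j) + 6)^2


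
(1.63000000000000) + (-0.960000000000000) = 0.670000000000000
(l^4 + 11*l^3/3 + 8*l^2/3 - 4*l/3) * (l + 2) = l^5 + 17*l^4/3 + 10*l^3 + 4*l^2 - 8*l/3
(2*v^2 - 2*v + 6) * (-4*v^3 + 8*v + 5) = -8*v^5 + 8*v^4 - 8*v^3 - 6*v^2 + 38*v + 30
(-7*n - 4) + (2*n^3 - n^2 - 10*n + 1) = 2*n^3 - n^2 - 17*n - 3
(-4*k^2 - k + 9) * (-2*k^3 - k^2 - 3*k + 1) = 8*k^5 + 6*k^4 - 5*k^3 - 10*k^2 - 28*k + 9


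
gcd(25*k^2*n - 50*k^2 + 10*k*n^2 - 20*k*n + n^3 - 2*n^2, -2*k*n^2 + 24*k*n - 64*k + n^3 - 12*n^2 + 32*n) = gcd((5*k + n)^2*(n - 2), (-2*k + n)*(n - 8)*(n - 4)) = 1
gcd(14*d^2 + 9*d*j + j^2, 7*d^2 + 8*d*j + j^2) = 7*d + j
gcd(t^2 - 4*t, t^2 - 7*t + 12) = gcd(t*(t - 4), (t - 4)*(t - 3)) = t - 4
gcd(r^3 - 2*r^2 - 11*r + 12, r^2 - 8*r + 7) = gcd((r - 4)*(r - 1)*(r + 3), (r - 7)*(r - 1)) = r - 1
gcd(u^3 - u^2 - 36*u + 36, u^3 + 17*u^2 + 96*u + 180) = u + 6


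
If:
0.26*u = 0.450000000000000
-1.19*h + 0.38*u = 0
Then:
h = 0.55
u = 1.73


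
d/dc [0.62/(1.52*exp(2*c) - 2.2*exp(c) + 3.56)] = (1.364 - 1.8848*exp(c))*exp(c)/(1.52*exp(2*c) - 2.2*exp(c) + 3.56)^2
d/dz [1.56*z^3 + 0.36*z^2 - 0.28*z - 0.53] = 4.68*z^2 + 0.72*z - 0.28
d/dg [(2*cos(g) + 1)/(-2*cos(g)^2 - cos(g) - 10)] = (4*sin(g)^2 - 4*cos(g) + 15)*sin(g)/(cos(g) + cos(2*g) + 11)^2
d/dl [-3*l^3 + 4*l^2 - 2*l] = -9*l^2 + 8*l - 2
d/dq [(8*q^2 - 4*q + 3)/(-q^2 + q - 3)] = (4*q^2 - 42*q + 9)/(q^4 - 2*q^3 + 7*q^2 - 6*q + 9)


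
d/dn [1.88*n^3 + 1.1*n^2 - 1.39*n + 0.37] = 5.64*n^2 + 2.2*n - 1.39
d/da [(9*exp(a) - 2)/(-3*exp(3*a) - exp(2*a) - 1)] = ((9*exp(a) - 2)*(9*exp(a) + 2)*exp(a) - 27*exp(3*a) - 9*exp(2*a) - 9)*exp(a)/(3*exp(3*a) + exp(2*a) + 1)^2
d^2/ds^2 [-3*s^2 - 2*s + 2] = -6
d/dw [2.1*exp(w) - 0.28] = 2.1*exp(w)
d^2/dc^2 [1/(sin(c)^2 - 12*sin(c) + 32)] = 2*(-2*sin(c)^4 + 18*sin(c)^3 - 5*sin(c)^2 - 228*sin(c) + 112)/(sin(c)^2 - 12*sin(c) + 32)^3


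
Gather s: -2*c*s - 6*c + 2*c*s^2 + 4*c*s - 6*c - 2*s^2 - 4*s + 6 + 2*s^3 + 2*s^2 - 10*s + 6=2*c*s^2 - 12*c + 2*s^3 + s*(2*c - 14) + 12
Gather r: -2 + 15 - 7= 6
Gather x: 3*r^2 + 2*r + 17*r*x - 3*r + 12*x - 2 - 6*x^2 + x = 3*r^2 - r - 6*x^2 + x*(17*r + 13) - 2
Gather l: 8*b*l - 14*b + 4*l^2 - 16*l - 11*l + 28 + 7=-14*b + 4*l^2 + l*(8*b - 27) + 35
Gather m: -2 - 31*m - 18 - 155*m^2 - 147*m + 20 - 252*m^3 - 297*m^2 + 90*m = -252*m^3 - 452*m^2 - 88*m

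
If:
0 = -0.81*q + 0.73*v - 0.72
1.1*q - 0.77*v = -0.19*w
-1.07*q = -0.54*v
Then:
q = 1.13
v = 2.24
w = 2.53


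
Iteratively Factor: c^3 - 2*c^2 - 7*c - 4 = (c - 4)*(c^2 + 2*c + 1) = (c - 4)*(c + 1)*(c + 1)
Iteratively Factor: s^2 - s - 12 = (s + 3)*(s - 4)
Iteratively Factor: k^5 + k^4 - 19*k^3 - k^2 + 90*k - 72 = (k - 2)*(k^4 + 3*k^3 - 13*k^2 - 27*k + 36) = (k - 2)*(k - 1)*(k^3 + 4*k^2 - 9*k - 36) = (k - 3)*(k - 2)*(k - 1)*(k^2 + 7*k + 12) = (k - 3)*(k - 2)*(k - 1)*(k + 3)*(k + 4)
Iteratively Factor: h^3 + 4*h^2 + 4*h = (h + 2)*(h^2 + 2*h) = (h + 2)^2*(h)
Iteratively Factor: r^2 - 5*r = (r - 5)*(r)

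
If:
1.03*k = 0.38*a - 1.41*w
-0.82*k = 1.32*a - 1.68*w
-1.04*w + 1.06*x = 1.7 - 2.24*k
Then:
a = 0.683429526123937*x - 1.09606622114216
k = 0.464307411907655 - 0.289509327424773*x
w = 0.395672217854335*x - 0.63456865127582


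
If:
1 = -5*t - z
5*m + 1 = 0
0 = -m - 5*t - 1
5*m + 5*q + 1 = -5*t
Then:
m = -1/5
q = 4/25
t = -4/25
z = -1/5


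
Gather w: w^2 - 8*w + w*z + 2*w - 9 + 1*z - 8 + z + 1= w^2 + w*(z - 6) + 2*z - 16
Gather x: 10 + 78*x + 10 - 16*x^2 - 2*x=-16*x^2 + 76*x + 20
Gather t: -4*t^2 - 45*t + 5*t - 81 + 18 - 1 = -4*t^2 - 40*t - 64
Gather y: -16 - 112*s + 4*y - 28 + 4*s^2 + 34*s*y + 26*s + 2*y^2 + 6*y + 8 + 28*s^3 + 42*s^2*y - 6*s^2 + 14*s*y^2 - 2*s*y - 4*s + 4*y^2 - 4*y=28*s^3 - 2*s^2 - 90*s + y^2*(14*s + 6) + y*(42*s^2 + 32*s + 6) - 36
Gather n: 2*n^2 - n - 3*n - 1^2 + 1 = 2*n^2 - 4*n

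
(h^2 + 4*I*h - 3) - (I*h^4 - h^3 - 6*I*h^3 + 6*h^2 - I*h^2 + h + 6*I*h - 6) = -I*h^4 + h^3 + 6*I*h^3 - 5*h^2 + I*h^2 - h - 2*I*h + 3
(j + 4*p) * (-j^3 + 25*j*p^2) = -j^4 - 4*j^3*p + 25*j^2*p^2 + 100*j*p^3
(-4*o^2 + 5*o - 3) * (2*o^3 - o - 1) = -8*o^5 + 10*o^4 - 2*o^3 - o^2 - 2*o + 3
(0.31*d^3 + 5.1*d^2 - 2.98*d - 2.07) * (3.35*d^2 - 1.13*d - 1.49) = 1.0385*d^5 + 16.7347*d^4 - 16.2079*d^3 - 11.1661*d^2 + 6.7793*d + 3.0843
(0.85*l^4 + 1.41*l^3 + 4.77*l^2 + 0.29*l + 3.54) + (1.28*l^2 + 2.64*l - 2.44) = 0.85*l^4 + 1.41*l^3 + 6.05*l^2 + 2.93*l + 1.1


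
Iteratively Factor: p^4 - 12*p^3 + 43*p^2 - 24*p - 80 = (p - 4)*(p^3 - 8*p^2 + 11*p + 20) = (p - 4)^2*(p^2 - 4*p - 5) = (p - 4)^2*(p + 1)*(p - 5)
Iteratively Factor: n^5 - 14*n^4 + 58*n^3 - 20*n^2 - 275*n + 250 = (n - 5)*(n^4 - 9*n^3 + 13*n^2 + 45*n - 50) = (n - 5)*(n - 1)*(n^3 - 8*n^2 + 5*n + 50) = (n - 5)^2*(n - 1)*(n^2 - 3*n - 10) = (n - 5)^3*(n - 1)*(n + 2)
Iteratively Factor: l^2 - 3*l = (l - 3)*(l)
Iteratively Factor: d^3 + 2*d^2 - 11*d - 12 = (d - 3)*(d^2 + 5*d + 4) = (d - 3)*(d + 4)*(d + 1)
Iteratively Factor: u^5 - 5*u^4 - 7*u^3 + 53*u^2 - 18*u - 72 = (u + 3)*(u^4 - 8*u^3 + 17*u^2 + 2*u - 24) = (u + 1)*(u + 3)*(u^3 - 9*u^2 + 26*u - 24) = (u - 2)*(u + 1)*(u + 3)*(u^2 - 7*u + 12) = (u - 4)*(u - 2)*(u + 1)*(u + 3)*(u - 3)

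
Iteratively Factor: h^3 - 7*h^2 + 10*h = (h - 2)*(h^2 - 5*h) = (h - 5)*(h - 2)*(h)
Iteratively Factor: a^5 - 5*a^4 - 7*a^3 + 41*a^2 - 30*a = (a - 2)*(a^4 - 3*a^3 - 13*a^2 + 15*a) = (a - 5)*(a - 2)*(a^3 + 2*a^2 - 3*a) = (a - 5)*(a - 2)*(a - 1)*(a^2 + 3*a) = (a - 5)*(a - 2)*(a - 1)*(a + 3)*(a)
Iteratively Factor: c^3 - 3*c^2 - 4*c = (c + 1)*(c^2 - 4*c) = c*(c + 1)*(c - 4)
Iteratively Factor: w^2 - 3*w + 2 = (w - 2)*(w - 1)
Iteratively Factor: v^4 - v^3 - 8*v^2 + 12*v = (v)*(v^3 - v^2 - 8*v + 12) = v*(v - 2)*(v^2 + v - 6) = v*(v - 2)*(v + 3)*(v - 2)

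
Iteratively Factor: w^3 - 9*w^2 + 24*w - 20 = (w - 5)*(w^2 - 4*w + 4) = (w - 5)*(w - 2)*(w - 2)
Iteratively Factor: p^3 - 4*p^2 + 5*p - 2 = (p - 2)*(p^2 - 2*p + 1) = (p - 2)*(p - 1)*(p - 1)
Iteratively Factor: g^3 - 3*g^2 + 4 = (g + 1)*(g^2 - 4*g + 4) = (g - 2)*(g + 1)*(g - 2)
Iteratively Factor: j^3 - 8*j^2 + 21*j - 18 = (j - 3)*(j^2 - 5*j + 6) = (j - 3)*(j - 2)*(j - 3)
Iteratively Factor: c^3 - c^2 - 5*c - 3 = (c + 1)*(c^2 - 2*c - 3) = (c + 1)^2*(c - 3)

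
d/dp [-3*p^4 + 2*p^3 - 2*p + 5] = -12*p^3 + 6*p^2 - 2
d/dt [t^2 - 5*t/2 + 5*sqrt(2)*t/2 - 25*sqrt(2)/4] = 2*t - 5/2 + 5*sqrt(2)/2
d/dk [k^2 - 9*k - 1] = 2*k - 9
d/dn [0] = 0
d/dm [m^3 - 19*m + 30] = 3*m^2 - 19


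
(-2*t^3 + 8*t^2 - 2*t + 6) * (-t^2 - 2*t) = 2*t^5 - 4*t^4 - 14*t^3 - 2*t^2 - 12*t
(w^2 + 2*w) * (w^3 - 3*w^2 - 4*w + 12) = w^5 - w^4 - 10*w^3 + 4*w^2 + 24*w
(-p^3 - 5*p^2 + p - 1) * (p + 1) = -p^4 - 6*p^3 - 4*p^2 - 1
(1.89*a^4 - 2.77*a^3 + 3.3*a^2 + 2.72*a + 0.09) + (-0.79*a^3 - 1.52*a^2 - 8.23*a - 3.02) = 1.89*a^4 - 3.56*a^3 + 1.78*a^2 - 5.51*a - 2.93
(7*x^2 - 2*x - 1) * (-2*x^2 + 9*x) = -14*x^4 + 67*x^3 - 16*x^2 - 9*x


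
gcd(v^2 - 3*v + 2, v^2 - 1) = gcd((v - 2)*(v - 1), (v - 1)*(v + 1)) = v - 1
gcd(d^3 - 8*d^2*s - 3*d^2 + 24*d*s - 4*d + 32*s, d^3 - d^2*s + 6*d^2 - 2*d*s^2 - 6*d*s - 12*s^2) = 1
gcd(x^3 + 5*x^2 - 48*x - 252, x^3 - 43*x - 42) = x^2 - x - 42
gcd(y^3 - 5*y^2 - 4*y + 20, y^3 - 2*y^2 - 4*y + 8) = y^2 - 4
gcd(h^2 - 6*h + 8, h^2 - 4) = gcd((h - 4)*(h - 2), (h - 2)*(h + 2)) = h - 2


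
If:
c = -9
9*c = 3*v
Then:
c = -9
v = -27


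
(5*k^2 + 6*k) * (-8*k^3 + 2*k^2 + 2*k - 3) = -40*k^5 - 38*k^4 + 22*k^3 - 3*k^2 - 18*k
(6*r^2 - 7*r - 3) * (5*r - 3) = 30*r^3 - 53*r^2 + 6*r + 9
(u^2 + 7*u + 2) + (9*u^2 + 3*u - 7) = 10*u^2 + 10*u - 5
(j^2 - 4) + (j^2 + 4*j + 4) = 2*j^2 + 4*j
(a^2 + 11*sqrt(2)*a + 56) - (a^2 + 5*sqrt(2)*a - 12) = 6*sqrt(2)*a + 68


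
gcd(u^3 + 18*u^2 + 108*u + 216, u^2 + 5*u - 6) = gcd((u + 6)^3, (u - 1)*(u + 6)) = u + 6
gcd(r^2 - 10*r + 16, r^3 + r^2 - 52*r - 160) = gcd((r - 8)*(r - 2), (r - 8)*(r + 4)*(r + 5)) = r - 8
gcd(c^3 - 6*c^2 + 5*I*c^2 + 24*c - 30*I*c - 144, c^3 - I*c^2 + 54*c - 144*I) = c^2 + 5*I*c + 24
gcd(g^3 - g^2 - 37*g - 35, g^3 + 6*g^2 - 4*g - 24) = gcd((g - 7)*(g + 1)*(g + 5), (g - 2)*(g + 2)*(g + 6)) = 1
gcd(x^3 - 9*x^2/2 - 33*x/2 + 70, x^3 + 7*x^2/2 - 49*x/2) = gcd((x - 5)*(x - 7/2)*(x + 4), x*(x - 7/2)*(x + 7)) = x - 7/2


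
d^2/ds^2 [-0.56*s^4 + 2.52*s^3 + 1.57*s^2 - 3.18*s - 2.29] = -6.72*s^2 + 15.12*s + 3.14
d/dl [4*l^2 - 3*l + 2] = 8*l - 3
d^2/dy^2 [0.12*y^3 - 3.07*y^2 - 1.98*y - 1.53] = 0.72*y - 6.14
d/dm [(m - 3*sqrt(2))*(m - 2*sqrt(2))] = 2*m - 5*sqrt(2)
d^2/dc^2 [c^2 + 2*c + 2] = 2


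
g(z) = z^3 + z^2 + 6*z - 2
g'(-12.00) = 414.00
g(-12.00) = -1658.00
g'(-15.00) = 651.00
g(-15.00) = -3242.00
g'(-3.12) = 28.96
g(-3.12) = -41.36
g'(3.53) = 50.44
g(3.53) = 75.63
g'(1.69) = 17.95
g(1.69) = 15.82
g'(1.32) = 13.87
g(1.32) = 9.96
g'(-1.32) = 8.59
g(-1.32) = -10.48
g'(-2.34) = 17.75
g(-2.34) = -23.38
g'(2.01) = 22.14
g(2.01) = 22.22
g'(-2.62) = 21.35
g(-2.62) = -28.84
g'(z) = 3*z^2 + 2*z + 6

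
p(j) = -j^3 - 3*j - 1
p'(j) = -3*j^2 - 3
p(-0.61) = 1.06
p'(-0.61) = -4.12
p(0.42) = -2.33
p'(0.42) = -3.53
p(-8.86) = 721.09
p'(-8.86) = -238.50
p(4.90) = -133.35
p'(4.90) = -75.03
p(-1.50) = 6.88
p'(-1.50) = -9.75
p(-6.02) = 235.23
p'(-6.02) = -111.72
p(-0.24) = -0.27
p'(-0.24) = -3.17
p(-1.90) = 11.56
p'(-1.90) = -13.83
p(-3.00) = 35.00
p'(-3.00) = -30.00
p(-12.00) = 1763.00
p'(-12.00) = -435.00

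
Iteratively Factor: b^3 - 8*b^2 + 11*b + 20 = (b + 1)*(b^2 - 9*b + 20) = (b - 4)*(b + 1)*(b - 5)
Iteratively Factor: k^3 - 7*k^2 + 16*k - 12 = (k - 2)*(k^2 - 5*k + 6) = (k - 2)^2*(k - 3)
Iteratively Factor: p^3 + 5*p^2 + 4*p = (p + 1)*(p^2 + 4*p) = p*(p + 1)*(p + 4)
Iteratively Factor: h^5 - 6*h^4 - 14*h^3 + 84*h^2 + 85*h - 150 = (h + 3)*(h^4 - 9*h^3 + 13*h^2 + 45*h - 50) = (h - 5)*(h + 3)*(h^3 - 4*h^2 - 7*h + 10) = (h - 5)*(h + 2)*(h + 3)*(h^2 - 6*h + 5) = (h - 5)*(h - 1)*(h + 2)*(h + 3)*(h - 5)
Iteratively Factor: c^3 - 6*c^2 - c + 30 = (c - 3)*(c^2 - 3*c - 10) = (c - 5)*(c - 3)*(c + 2)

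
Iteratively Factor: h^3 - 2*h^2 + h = (h - 1)*(h^2 - h) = (h - 1)^2*(h)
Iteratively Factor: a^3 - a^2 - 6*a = (a)*(a^2 - a - 6) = a*(a + 2)*(a - 3)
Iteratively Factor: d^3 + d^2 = (d)*(d^2 + d) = d^2*(d + 1)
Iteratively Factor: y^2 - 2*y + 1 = (y - 1)*(y - 1)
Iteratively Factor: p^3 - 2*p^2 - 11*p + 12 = (p - 4)*(p^2 + 2*p - 3) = (p - 4)*(p - 1)*(p + 3)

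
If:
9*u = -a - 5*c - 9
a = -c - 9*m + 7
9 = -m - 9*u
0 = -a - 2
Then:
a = -2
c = 27/46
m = 43/46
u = -457/414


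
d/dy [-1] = 0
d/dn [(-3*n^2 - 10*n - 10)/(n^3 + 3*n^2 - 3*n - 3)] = n*(3*n^3 + 20*n^2 + 69*n + 78)/(n^6 + 6*n^5 + 3*n^4 - 24*n^3 - 9*n^2 + 18*n + 9)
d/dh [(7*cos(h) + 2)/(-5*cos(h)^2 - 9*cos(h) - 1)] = (35*sin(h)^2 - 20*cos(h) - 46)*sin(h)/(5*cos(h)^2 + 9*cos(h) + 1)^2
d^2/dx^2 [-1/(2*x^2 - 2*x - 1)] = 4*(-2*x^2 + 2*x + 2*(2*x - 1)^2 + 1)/(-2*x^2 + 2*x + 1)^3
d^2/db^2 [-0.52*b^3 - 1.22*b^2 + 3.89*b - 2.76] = -3.12*b - 2.44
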